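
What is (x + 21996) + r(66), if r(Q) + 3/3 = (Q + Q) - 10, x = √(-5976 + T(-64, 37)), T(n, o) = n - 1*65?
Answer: 22117 + I*√6105 ≈ 22117.0 + 78.135*I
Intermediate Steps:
T(n, o) = -65 + n (T(n, o) = n - 65 = -65 + n)
x = I*√6105 (x = √(-5976 + (-65 - 64)) = √(-5976 - 129) = √(-6105) = I*√6105 ≈ 78.135*I)
r(Q) = -11 + 2*Q (r(Q) = -1 + ((Q + Q) - 10) = -1 + (2*Q - 10) = -1 + (-10 + 2*Q) = -11 + 2*Q)
(x + 21996) + r(66) = (I*√6105 + 21996) + (-11 + 2*66) = (21996 + I*√6105) + (-11 + 132) = (21996 + I*√6105) + 121 = 22117 + I*√6105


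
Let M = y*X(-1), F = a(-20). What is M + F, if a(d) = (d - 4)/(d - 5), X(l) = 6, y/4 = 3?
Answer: 1824/25 ≈ 72.960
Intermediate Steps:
y = 12 (y = 4*3 = 12)
a(d) = (-4 + d)/(-5 + d)
F = 24/25 (F = (-4 - 20)/(-5 - 20) = -24/(-25) = -1/25*(-24) = 24/25 ≈ 0.96000)
M = 72 (M = 12*6 = 72)
M + F = 72 + 24/25 = 1824/25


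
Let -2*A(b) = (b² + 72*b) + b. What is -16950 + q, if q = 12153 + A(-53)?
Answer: -4267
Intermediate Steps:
A(b) = -73*b/2 - b²/2 (A(b) = -((b² + 72*b) + b)/2 = -(b² + 73*b)/2 = -73*b/2 - b²/2)
q = 12683 (q = 12153 - ½*(-53)*(73 - 53) = 12153 - ½*(-53)*20 = 12153 + 530 = 12683)
-16950 + q = -16950 + 12683 = -4267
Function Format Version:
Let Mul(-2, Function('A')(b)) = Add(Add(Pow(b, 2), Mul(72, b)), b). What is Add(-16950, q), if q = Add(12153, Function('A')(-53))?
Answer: -4267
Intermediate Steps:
Function('A')(b) = Add(Mul(Rational(-73, 2), b), Mul(Rational(-1, 2), Pow(b, 2))) (Function('A')(b) = Mul(Rational(-1, 2), Add(Add(Pow(b, 2), Mul(72, b)), b)) = Mul(Rational(-1, 2), Add(Pow(b, 2), Mul(73, b))) = Add(Mul(Rational(-73, 2), b), Mul(Rational(-1, 2), Pow(b, 2))))
q = 12683 (q = Add(12153, Mul(Rational(-1, 2), -53, Add(73, -53))) = Add(12153, Mul(Rational(-1, 2), -53, 20)) = Add(12153, 530) = 12683)
Add(-16950, q) = Add(-16950, 12683) = -4267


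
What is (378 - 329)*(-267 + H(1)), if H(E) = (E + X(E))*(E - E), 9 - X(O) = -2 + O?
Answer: -13083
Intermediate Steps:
X(O) = 11 - O (X(O) = 9 - (-2 + O) = 9 + (2 - O) = 11 - O)
H(E) = 0 (H(E) = (E + (11 - E))*(E - E) = 11*0 = 0)
(378 - 329)*(-267 + H(1)) = (378 - 329)*(-267 + 0) = 49*(-267) = -13083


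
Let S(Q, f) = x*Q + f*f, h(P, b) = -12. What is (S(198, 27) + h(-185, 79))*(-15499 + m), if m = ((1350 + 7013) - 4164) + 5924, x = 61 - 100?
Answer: 37658880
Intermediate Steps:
x = -39
m = 10123 (m = (8363 - 4164) + 5924 = 4199 + 5924 = 10123)
S(Q, f) = f² - 39*Q (S(Q, f) = -39*Q + f*f = -39*Q + f² = f² - 39*Q)
(S(198, 27) + h(-185, 79))*(-15499 + m) = ((27² - 39*198) - 12)*(-15499 + 10123) = ((729 - 7722) - 12)*(-5376) = (-6993 - 12)*(-5376) = -7005*(-5376) = 37658880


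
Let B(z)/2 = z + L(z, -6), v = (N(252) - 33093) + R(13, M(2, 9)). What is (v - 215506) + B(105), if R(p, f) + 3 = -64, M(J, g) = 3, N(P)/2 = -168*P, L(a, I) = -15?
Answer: -333158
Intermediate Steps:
N(P) = -336*P (N(P) = 2*(-168*P) = -336*P)
R(p, f) = -67 (R(p, f) = -3 - 64 = -67)
v = -117832 (v = (-336*252 - 33093) - 67 = (-84672 - 33093) - 67 = -117765 - 67 = -117832)
B(z) = -30 + 2*z (B(z) = 2*(z - 15) = 2*(-15 + z) = -30 + 2*z)
(v - 215506) + B(105) = (-117832 - 215506) + (-30 + 2*105) = -333338 + (-30 + 210) = -333338 + 180 = -333158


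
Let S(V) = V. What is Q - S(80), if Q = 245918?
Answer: 245838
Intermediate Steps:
Q - S(80) = 245918 - 1*80 = 245918 - 80 = 245838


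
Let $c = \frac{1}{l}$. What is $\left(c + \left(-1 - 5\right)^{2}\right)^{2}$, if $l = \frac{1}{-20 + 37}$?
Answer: $2809$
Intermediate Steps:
$l = \frac{1}{17} \approx 0.058824$
$c = 17$ ($c = \frac{1}{\frac{1}{17}} = 17$)
$\left(c + \left(-1 - 5\right)^{2}\right)^{2} = \left(17 + \left(-1 - 5\right)^{2}\right)^{2} = \left(17 + \left(-6\right)^{2}\right)^{2} = \left(17 + 36\right)^{2} = 53^{2} = 2809$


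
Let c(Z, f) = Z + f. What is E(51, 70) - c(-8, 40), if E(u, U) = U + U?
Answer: 108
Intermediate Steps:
E(u, U) = 2*U
E(51, 70) - c(-8, 40) = 2*70 - (-8 + 40) = 140 - 1*32 = 140 - 32 = 108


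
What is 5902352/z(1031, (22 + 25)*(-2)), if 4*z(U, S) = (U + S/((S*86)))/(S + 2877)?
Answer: 5650628491904/88667 ≈ 6.3729e+7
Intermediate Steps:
z(U, S) = (1/86 + U)/(4*(2877 + S)) (z(U, S) = ((U + S/((S*86)))/(S + 2877))/4 = ((U + S/((86*S)))/(2877 + S))/4 = ((U + S*(1/(86*S)))/(2877 + S))/4 = ((U + 1/86)/(2877 + S))/4 = ((1/86 + U)/(2877 + S))/4 = (1/86 + U)/(4*(2877 + S)))
5902352/z(1031, (22 + 25)*(-2)) = 5902352/(((1 + 86*1031)/(344*(2877 + (22 + 25)*(-2))))) = 5902352/(((1 + 88666)/(344*(2877 + 47*(-2))))) = 5902352/(((1/344)*88667/(2877 - 94))) = 5902352/(((1/344)*88667/2783)) = 5902352/(((1/344)*(1/2783)*88667)) = 5902352/(88667/957352) = 5902352*(957352/88667) = 5650628491904/88667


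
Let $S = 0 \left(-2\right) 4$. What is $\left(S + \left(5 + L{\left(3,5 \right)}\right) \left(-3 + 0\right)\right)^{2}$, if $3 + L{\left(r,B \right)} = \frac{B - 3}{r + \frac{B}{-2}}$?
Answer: $324$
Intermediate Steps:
$S = 0$ ($S = 0 \cdot 4 = 0$)
$L{\left(r,B \right)} = -3 + \frac{-3 + B}{r - \frac{B}{2}}$ ($L{\left(r,B \right)} = -3 + \frac{B - 3}{r + \frac{B}{-2}} = -3 + \frac{-3 + B}{r + B \left(- \frac{1}{2}\right)} = -3 + \frac{-3 + B}{r - \frac{B}{2}}$)
$\left(S + \left(5 + L{\left(3,5 \right)}\right) \left(-3 + 0\right)\right)^{2} = \left(0 + \left(5 + \frac{6 - 25 + 6 \cdot 3}{5 - 6}\right) \left(-3 + 0\right)\right)^{2} = \left(0 + \left(5 + \frac{6 - 25 + 18}{5 - 6}\right) \left(-3\right)\right)^{2} = \left(0 + \left(5 + \frac{1}{-1} \left(-1\right)\right) \left(-3\right)\right)^{2} = \left(0 + \left(5 - -1\right) \left(-3\right)\right)^{2} = \left(0 + \left(5 + 1\right) \left(-3\right)\right)^{2} = \left(0 + 6 \left(-3\right)\right)^{2} = \left(0 - 18\right)^{2} = \left(-18\right)^{2} = 324$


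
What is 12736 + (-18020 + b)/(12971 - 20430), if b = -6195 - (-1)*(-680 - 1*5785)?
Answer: 95028504/7459 ≈ 12740.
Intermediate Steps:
b = -12660 (b = -6195 - (-1)*(-680 - 5785) = -6195 - (-1)*(-6465) = -6195 - 1*6465 = -6195 - 6465 = -12660)
12736 + (-18020 + b)/(12971 - 20430) = 12736 + (-18020 - 12660)/(12971 - 20430) = 12736 - 30680/(-7459) = 12736 - 30680*(-1/7459) = 12736 + 30680/7459 = 95028504/7459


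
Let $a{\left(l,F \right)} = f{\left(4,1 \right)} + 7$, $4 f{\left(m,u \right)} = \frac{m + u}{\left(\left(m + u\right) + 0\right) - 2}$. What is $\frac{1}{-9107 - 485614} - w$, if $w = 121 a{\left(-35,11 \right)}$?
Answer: $- \frac{1775883487}{1978884} \approx -897.42$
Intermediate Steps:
$f{\left(m,u \right)} = \frac{m + u}{4 \left(-2 + m + u\right)}$ ($f{\left(m,u \right)} = \frac{\left(m + u\right) \frac{1}{\left(\left(m + u\right) + 0\right) - 2}}{4} = \frac{\left(m + u\right) \frac{1}{\left(m + u\right) - 2}}{4} = \frac{\left(m + u\right) \frac{1}{-2 + m + u}}{4} = \frac{\frac{1}{-2 + m + u} \left(m + u\right)}{4} = \frac{m + u}{4 \left(-2 + m + u\right)}$)
$a{\left(l,F \right)} = \frac{89}{12}$ ($a{\left(l,F \right)} = \frac{4 + 1}{4 \left(-2 + 4 + 1\right)} + 7 = \frac{1}{4} \cdot \frac{1}{3} \cdot 5 + 7 = \frac{5}{12} + 7 = \frac{89}{12}$)
$w = \frac{10769}{12}$ ($w = 121 \cdot \frac{89}{12} = \frac{10769}{12} \approx 897.42$)
$\frac{1}{-9107 - 485614} - w = \frac{1}{-9107 - 485614} - \frac{10769}{12} = \frac{1}{-494721} - \frac{10769}{12} = - \frac{1}{494721} - \frac{10769}{12} = - \frac{1775883487}{1978884}$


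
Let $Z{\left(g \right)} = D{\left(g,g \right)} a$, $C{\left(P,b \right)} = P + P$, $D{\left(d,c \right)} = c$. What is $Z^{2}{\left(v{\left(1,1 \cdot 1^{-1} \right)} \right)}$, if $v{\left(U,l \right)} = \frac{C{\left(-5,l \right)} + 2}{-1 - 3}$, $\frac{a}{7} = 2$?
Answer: $784$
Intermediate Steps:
$a = 14$ ($a = 7 \cdot 2 = 14$)
$C{\left(P,b \right)} = 2 P$
$v{\left(U,l \right)} = 2$ ($v{\left(U,l \right)} = \frac{2 \left(-5\right) + 2}{-1 - 3} = \frac{-10 + 2}{-4} = \left(-8\right) \left(- \frac{1}{4}\right) = 2$)
$Z{\left(g \right)} = 14 g$ ($Z{\left(g \right)} = g 14 = 14 g$)
$Z^{2}{\left(v{\left(1,1 \cdot 1^{-1} \right)} \right)} = \left(14 \cdot 2\right)^{2} = 28^{2} = 784$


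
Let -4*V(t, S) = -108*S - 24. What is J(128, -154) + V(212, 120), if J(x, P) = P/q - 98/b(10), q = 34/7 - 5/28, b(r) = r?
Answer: 2098151/655 ≈ 3203.3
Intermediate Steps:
V(t, S) = 6 + 27*S (V(t, S) = -(-108*S - 24)/4 = -(-24 - 108*S)/4 = 6 + 27*S)
q = 131/28 (q = 34*(1/7) - 5*1/28 = 34/7 - 5/28 = 131/28 ≈ 4.6786)
J(x, P) = -49/5 + 28*P/131 (J(x, P) = P/(131/28) - 98/10 = P*(28/131) - 98*1/10 = 28*P/131 - 49/5 = -49/5 + 28*P/131)
J(128, -154) + V(212, 120) = (-49/5 + (28/131)*(-154)) + (6 + 27*120) = (-49/5 - 4312/131) + (6 + 3240) = -27979/655 + 3246 = 2098151/655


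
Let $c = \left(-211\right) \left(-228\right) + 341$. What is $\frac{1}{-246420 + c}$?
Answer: $- \frac{1}{197971} \approx -5.0512 \cdot 10^{-6}$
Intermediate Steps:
$c = 48449$ ($c = 48108 + 341 = 48449$)
$\frac{1}{-246420 + c} = \frac{1}{-246420 + 48449} = \frac{1}{-197971} = - \frac{1}{197971}$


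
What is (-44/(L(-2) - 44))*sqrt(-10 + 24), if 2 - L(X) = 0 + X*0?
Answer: 22*sqrt(14)/21 ≈ 3.9198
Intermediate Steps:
L(X) = 2 (L(X) = 2 - (0 + X*0) = 2 - (0 + 0) = 2 - 1*0 = 2 + 0 = 2)
(-44/(L(-2) - 44))*sqrt(-10 + 24) = (-44/(2 - 44))*sqrt(-10 + 24) = (-44/(-42))*sqrt(14) = (-44*(-1/42))*sqrt(14) = 22*sqrt(14)/21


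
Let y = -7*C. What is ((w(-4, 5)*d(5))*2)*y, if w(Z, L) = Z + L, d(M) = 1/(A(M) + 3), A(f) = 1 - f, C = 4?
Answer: 56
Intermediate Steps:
d(M) = 1/(4 - M) (d(M) = 1/((1 - M) + 3) = 1/(4 - M))
w(Z, L) = L + Z
y = -28 (y = -7*4 = -28)
((w(-4, 5)*d(5))*2)*y = (((5 - 4)*(-1/(-4 + 5)))*2)*(-28) = ((1*(-1/1))*2)*(-28) = ((1*(-1*1))*2)*(-28) = ((1*(-1))*2)*(-28) = -1*2*(-28) = -2*(-28) = 56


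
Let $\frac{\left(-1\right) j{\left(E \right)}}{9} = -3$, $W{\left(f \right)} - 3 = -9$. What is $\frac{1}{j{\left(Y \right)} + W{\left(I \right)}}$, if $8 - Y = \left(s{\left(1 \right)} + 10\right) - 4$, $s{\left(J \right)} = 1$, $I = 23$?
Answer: $\frac{1}{21} \approx 0.047619$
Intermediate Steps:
$W{\left(f \right)} = -6$ ($W{\left(f \right)} = 3 - 9 = -6$)
$Y = 1$ ($Y = 8 - \left(\left(1 + 10\right) - 4\right) = 8 - \left(11 - 4\right) = 8 - 7 = 1$)
$j{\left(E \right)} = 27$ ($j{\left(E \right)} = \left(-9\right) \left(-3\right) = 27$)
$\frac{1}{j{\left(Y \right)} + W{\left(I \right)}} = \frac{1}{27 - 6} = \frac{1}{21}$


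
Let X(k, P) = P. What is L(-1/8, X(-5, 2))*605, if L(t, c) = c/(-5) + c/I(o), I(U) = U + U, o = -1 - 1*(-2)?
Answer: 363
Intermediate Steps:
o = 1 (o = -1 + 2 = 1)
I(U) = 2*U
L(t, c) = 3*c/10 (L(t, c) = c/(-5) + c/((2*1)) = c*(-⅕) + c/2 = -c/5 + c*(½) = -c/5 + c/2 = 3*c/10)
L(-1/8, X(-5, 2))*605 = ((3/10)*2)*605 = (⅗)*605 = 363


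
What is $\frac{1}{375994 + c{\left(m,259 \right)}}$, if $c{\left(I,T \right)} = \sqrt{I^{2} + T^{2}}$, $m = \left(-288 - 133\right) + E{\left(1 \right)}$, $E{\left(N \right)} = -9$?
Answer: $\frac{375994}{141371236055} - \frac{\sqrt{251981}}{141371236055} \approx 2.6561 \cdot 10^{-6}$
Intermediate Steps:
$m = -430$ ($m = \left(-288 - 133\right) - 9 = -421 - 9 = -430$)
$\frac{1}{375994 + c{\left(m,259 \right)}} = \frac{1}{375994 + \sqrt{\left(-430\right)^{2} + 259^{2}}} = \frac{1}{375994 + \sqrt{184900 + 67081}} = \frac{1}{375994 + \sqrt{251981}}$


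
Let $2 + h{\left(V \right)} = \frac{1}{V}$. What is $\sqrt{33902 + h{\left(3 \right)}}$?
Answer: $\frac{\sqrt{305103}}{3} \approx 184.12$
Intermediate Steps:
$h{\left(V \right)} = -2 + \frac{1}{V}$
$\sqrt{33902 + h{\left(3 \right)}} = \sqrt{33902 - \left(2 - \frac{1}{3}\right)} = \sqrt{33902 + \left(-2 + \frac{1}{3}\right)} = \sqrt{33902 - \frac{5}{3}} = \sqrt{\frac{101701}{3}} = \frac{\sqrt{305103}}{3}$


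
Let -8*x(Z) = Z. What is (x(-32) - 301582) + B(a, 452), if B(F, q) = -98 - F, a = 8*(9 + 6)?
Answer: -301796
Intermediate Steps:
x(Z) = -Z/8
a = 120 (a = 8*15 = 120)
(x(-32) - 301582) + B(a, 452) = (-1/8*(-32) - 301582) + (-98 - 1*120) = (4 - 301582) + (-98 - 120) = -301578 - 218 = -301796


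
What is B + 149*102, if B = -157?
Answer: 15041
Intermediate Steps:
B + 149*102 = -157 + 149*102 = -157 + 15198 = 15041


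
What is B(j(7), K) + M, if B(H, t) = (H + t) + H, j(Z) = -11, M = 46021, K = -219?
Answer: 45780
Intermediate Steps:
B(H, t) = t + 2*H
B(j(7), K) + M = (-219 + 2*(-11)) + 46021 = (-219 - 22) + 46021 = -241 + 46021 = 45780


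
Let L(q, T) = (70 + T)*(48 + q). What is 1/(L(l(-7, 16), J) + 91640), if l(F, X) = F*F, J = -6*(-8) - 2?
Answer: 1/102892 ≈ 9.7189e-6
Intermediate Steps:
J = 46 (J = 48 - 2 = 46)
l(F, X) = F²
L(q, T) = (48 + q)*(70 + T)
1/(L(l(-7, 16), J) + 91640) = 1/((3360 + 48*46 + 70*(-7)² + 46*(-7)²) + 91640) = 1/((3360 + 2208 + 70*49 + 46*49) + 91640) = 1/((3360 + 2208 + 3430 + 2254) + 91640) = 1/(11252 + 91640) = 1/102892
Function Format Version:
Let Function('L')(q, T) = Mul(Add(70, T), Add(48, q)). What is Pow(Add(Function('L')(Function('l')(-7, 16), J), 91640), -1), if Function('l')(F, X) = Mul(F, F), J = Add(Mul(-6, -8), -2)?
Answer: Rational(1, 102892) ≈ 9.7189e-6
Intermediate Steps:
J = 46 (J = Add(48, -2) = 46)
Function('l')(F, X) = Pow(F, 2)
Function('L')(q, T) = Mul(Add(48, q), Add(70, T))
Pow(Add(Function('L')(Function('l')(-7, 16), J), 91640), -1) = Pow(Add(Add(3360, Mul(48, 46), Mul(70, Pow(-7, 2)), Mul(46, Pow(-7, 2))), 91640), -1) = Pow(Add(Add(3360, 2208, Mul(70, 49), Mul(46, 49)), 91640), -1) = Pow(Add(Add(3360, 2208, 3430, 2254), 91640), -1) = Pow(Add(11252, 91640), -1) = Pow(102892, -1) = Rational(1, 102892)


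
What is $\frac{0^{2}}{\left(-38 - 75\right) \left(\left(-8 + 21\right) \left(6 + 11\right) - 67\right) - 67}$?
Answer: $0$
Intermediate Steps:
$\frac{0^{2}}{\left(-38 - 75\right) \left(\left(-8 + 21\right) \left(6 + 11\right) - 67\right) - 67} = \frac{1}{- 113 \left(13 \cdot 17 - 67\right) - 67} \cdot 0 = \frac{1}{- 113 \left(221 - 67\right) - 67} \cdot 0 = \frac{1}{\left(-113\right) 154 - 67} \cdot 0 = \frac{1}{-17402 - 67} \cdot 0 = \frac{1}{-17469} \cdot 0 = \left(- \frac{1}{17469}\right) 0 = 0$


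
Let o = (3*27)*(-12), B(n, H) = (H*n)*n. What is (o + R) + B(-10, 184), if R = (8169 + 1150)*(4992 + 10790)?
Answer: 147089886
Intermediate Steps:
B(n, H) = H*n²
R = 147072458 (R = 9319*15782 = 147072458)
o = -972 (o = 81*(-12) = -972)
(o + R) + B(-10, 184) = (-972 + 147072458) + 184*(-10)² = 147071486 + 184*100 = 147071486 + 18400 = 147089886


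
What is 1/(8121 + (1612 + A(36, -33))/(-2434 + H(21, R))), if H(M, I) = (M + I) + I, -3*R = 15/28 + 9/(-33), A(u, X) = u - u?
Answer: 371629/3017750861 ≈ 0.00012315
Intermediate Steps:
A(u, X) = 0
R = -27/308 (R = -(15/28 + 9/(-33))/3 = -(15*(1/28) + 9*(-1/33))/3 = -(15/28 - 3/11)/3 = -⅓*81/308 = -27/308 ≈ -0.087662)
H(M, I) = M + 2*I (H(M, I) = (I + M) + I = M + 2*I)
1/(8121 + (1612 + A(36, -33))/(-2434 + H(21, R))) = 1/(8121 + (1612 + 0)/(-2434 + (21 + 2*(-27/308)))) = 1/(8121 + 1612/(-2434 + (21 - 27/154))) = 1/(8121 + 1612/(-2434 + 3207/154)) = 1/(8121 + 1612/(-371629/154)) = 1/(8121 + 1612*(-154/371629)) = 1/(8121 - 248248/371629) = 1/(3017750861/371629) = 371629/3017750861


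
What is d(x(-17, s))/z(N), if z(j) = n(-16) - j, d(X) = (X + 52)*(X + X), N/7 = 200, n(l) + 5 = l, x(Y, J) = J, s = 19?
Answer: -2698/1421 ≈ -1.8987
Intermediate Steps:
n(l) = -5 + l
N = 1400 (N = 7*200 = 1400)
d(X) = 2*X*(52 + X) (d(X) = (52 + X)*(2*X) = 2*X*(52 + X))
z(j) = -21 - j (z(j) = (-5 - 16) - j = -21 - j)
d(x(-17, s))/z(N) = (2*19*(52 + 19))/(-21 - 1*1400) = (2*19*71)/(-21 - 1400) = 2698/(-1421) = 2698*(-1/1421) = -2698/1421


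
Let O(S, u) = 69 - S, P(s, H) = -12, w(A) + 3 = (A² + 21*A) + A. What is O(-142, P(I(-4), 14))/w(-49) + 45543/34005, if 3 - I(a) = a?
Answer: 4486121/2992440 ≈ 1.4992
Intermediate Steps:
w(A) = -3 + A² + 22*A (w(A) = -3 + ((A² + 21*A) + A) = -3 + (A² + 22*A) = -3 + A² + 22*A)
I(a) = 3 - a
O(-142, P(I(-4), 14))/w(-49) + 45543/34005 = (69 - 1*(-142))/(-3 + (-49)² + 22*(-49)) + 45543/34005 = (69 + 142)/(-3 + 2401 - 1078) + 45543*(1/34005) = 211/1320 + 15181/11335 = 4486121/2992440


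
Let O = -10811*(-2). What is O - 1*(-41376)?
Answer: 62998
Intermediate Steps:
O = 21622
O - 1*(-41376) = 21622 - 1*(-41376) = 21622 + 41376 = 62998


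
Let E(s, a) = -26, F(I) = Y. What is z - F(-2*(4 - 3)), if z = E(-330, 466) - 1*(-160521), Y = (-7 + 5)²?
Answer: 160491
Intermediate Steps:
Y = 4 (Y = (-2)² = 4)
F(I) = 4
z = 160495 (z = -26 - 1*(-160521) = -26 + 160521 = 160495)
z - F(-2*(4 - 3)) = 160495 - 1*4 = 160495 - 4 = 160491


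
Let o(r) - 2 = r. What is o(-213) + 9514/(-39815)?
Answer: -8410479/39815 ≈ -211.24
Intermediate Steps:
o(r) = 2 + r
o(-213) + 9514/(-39815) = (2 - 213) + 9514/(-39815) = -211 + 9514*(-1/39815) = -211 - 9514/39815 = -8410479/39815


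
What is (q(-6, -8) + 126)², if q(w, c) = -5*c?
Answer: 27556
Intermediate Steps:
(q(-6, -8) + 126)² = (-5*(-8) + 126)² = (40 + 126)² = 166² = 27556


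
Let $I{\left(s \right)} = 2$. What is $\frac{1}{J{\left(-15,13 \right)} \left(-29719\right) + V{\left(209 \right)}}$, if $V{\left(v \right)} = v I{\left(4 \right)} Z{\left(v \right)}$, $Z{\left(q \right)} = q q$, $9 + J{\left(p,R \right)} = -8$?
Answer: $\frac{1}{18763881} \approx 5.3294 \cdot 10^{-8}$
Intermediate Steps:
$J{\left(p,R \right)} = -17$ ($J{\left(p,R \right)} = -9 - 8 = -17$)
$Z{\left(q \right)} = q^{2}$
$V{\left(v \right)} = 2 v^{3}$ ($V{\left(v \right)} = v 2 v^{2} = 2 v v^{2} = 2 v^{3}$)
$\frac{1}{J{\left(-15,13 \right)} \left(-29719\right) + V{\left(209 \right)}} = \frac{1}{\left(-17\right) \left(-29719\right) + 2 \cdot 209^{3}} = \frac{1}{505223 + 2 \cdot 9129329} = \frac{1}{505223 + 18258658} = \frac{1}{18763881}$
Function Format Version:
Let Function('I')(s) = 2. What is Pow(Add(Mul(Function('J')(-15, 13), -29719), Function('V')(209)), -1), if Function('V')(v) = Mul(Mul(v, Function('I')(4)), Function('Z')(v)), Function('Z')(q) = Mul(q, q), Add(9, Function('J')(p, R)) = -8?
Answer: Rational(1, 18763881) ≈ 5.3294e-8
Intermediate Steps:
Function('J')(p, R) = -17 (Function('J')(p, R) = Add(-9, -8) = -17)
Function('Z')(q) = Pow(q, 2)
Function('V')(v) = Mul(2, Pow(v, 3)) (Function('V')(v) = Mul(Mul(v, 2), Pow(v, 2)) = Mul(Mul(2, v), Pow(v, 2)) = Mul(2, Pow(v, 3)))
Pow(Add(Mul(Function('J')(-15, 13), -29719), Function('V')(209)), -1) = Pow(Add(Mul(-17, -29719), Mul(2, Pow(209, 3))), -1) = Pow(Add(505223, Mul(2, 9129329)), -1) = Pow(Add(505223, 18258658), -1) = Pow(18763881, -1) = Rational(1, 18763881)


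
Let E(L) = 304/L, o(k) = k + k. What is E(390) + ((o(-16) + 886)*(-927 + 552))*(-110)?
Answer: 6869362652/195 ≈ 3.5228e+7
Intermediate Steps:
o(k) = 2*k
E(390) + ((o(-16) + 886)*(-927 + 552))*(-110) = 304/390 + ((2*(-16) + 886)*(-927 + 552))*(-110) = 304*(1/390) + ((-32 + 886)*(-375))*(-110) = 152/195 + (854*(-375))*(-110) = 152/195 - 320250*(-110) = 152/195 + 35227500 = 6869362652/195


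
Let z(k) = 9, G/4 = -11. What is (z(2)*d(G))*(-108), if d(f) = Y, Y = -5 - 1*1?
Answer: 5832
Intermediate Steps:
G = -44 (G = 4*(-11) = -44)
Y = -6 (Y = -5 - 1 = -6)
d(f) = -6
(z(2)*d(G))*(-108) = (9*(-6))*(-108) = -54*(-108) = 5832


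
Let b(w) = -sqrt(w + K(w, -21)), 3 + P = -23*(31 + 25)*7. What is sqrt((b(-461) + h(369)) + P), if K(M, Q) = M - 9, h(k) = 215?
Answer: sqrt(-8804 - 7*I*sqrt(19)) ≈ 0.1626 - 93.83*I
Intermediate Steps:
P = -9019 (P = -3 - 23*(31 + 25)*7 = -3 - 23*56*7 = -3 - 1288*7 = -3 - 9016 = -9019)
K(M, Q) = -9 + M
b(w) = -sqrt(-9 + 2*w) (b(w) = -sqrt(w + (-9 + w)) = -sqrt(-9 + 2*w))
sqrt((b(-461) + h(369)) + P) = sqrt((-sqrt(-9 + 2*(-461)) + 215) - 9019) = sqrt((-sqrt(-9 - 922) + 215) - 9019) = sqrt((-sqrt(-931) + 215) - 9019) = sqrt((-7*I*sqrt(19) + 215) - 9019) = sqrt((215 - 7*I*sqrt(19)) - 9019) = sqrt(-8804 - 7*I*sqrt(19))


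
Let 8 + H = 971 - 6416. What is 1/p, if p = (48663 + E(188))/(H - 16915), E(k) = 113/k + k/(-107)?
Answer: -149984896/326293885 ≈ -0.45966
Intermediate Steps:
H = -5453 (H = -8 + (971 - 6416) = -8 - 5445 = -5453)
E(k) = 113/k - k/107 (E(k) = 113/k + k*(-1/107) = 113/k - k/107)
p = -326293885/149984896 (p = (48663 + (113/188 - 1/107*188))/(-5453 - 16915) = (48663 + (113*(1/188) - 188/107))/(-22368) = (48663 + (113/188 - 188/107))*(-1/22368) = (48663 - 23253/20116)*(-1/22368) = (978881655/20116)*(-1/22368) = -326293885/149984896 ≈ -2.1755)
1/p = 1/(-326293885/149984896) = -149984896/326293885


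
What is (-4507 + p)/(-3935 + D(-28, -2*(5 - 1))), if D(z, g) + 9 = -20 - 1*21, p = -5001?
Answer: 9508/3985 ≈ 2.3859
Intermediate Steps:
D(z, g) = -50 (D(z, g) = -9 + (-20 - 1*21) = -9 + (-20 - 21) = -9 - 41 = -50)
(-4507 + p)/(-3935 + D(-28, -2*(5 - 1))) = (-4507 - 5001)/(-3935 - 50) = -9508/(-3985) = -9508*(-1/3985) = 9508/3985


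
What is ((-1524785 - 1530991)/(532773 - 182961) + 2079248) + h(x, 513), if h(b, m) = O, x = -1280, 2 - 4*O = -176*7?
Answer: 121241793767/58302 ≈ 2.0795e+6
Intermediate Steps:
O = 617/2 (O = ½ - (-44)*7 = ½ - ¼*(-1232) = ½ + 308 = 617/2 ≈ 308.50)
h(b, m) = 617/2
((-1524785 - 1530991)/(532773 - 182961) + 2079248) + h(x, 513) = ((-1524785 - 1530991)/(532773 - 182961) + 2079248) + 617/2 = (-3055776/349812 + 2079248) + 617/2 = (-3055776*1/349812 + 2079248) + 617/2 = (-254648/29151 + 2079248) + 617/2 = 60611903800/29151 + 617/2 = 121241793767/58302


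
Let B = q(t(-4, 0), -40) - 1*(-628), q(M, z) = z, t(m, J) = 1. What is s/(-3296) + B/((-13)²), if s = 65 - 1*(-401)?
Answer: 929647/278512 ≈ 3.3379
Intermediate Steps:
s = 466 (s = 65 + 401 = 466)
B = 588 (B = -40 - 1*(-628) = -40 + 628 = 588)
s/(-3296) + B/((-13)²) = 466/(-3296) + 588/((-13)²) = 466*(-1/3296) + 588/169 = -233/1648 + 588*(1/169) = -233/1648 + 588/169 = 929647/278512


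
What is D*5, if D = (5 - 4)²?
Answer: 5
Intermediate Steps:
D = 1 (D = 1² = 1)
D*5 = 1*5 = 5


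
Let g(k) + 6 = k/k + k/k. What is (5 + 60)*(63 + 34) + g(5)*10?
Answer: 6265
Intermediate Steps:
g(k) = -4 (g(k) = -6 + (k/k + k/k) = -6 + (1 + 1) = -6 + 2 = -4)
(5 + 60)*(63 + 34) + g(5)*10 = (5 + 60)*(63 + 34) - 4*10 = 65*97 - 40 = 6305 - 40 = 6265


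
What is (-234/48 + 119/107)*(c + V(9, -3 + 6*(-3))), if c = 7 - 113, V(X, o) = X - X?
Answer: 170713/428 ≈ 398.86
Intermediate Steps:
V(X, o) = 0
c = -106
(-234/48 + 119/107)*(c + V(9, -3 + 6*(-3))) = (-234/48 + 119/107)*(-106 + 0) = (-234*1/48 + 119*(1/107))*(-106) = (-39/8 + 119/107)*(-106) = -3221/856*(-106) = 170713/428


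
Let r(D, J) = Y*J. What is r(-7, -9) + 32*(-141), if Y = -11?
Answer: -4413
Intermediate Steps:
r(D, J) = -11*J
r(-7, -9) + 32*(-141) = -11*(-9) + 32*(-141) = 99 - 4512 = -4413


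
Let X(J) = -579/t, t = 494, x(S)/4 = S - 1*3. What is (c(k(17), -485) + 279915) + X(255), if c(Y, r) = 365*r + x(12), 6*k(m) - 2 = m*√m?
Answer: 50844865/494 ≈ 1.0292e+5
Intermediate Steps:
x(S) = -12 + 4*S (x(S) = 4*(S - 1*3) = 4*(S - 3) = 4*(-3 + S) = -12 + 4*S)
k(m) = ⅓ + m^(3/2)/6 (k(m) = ⅓ + (m*√m)/6 = ⅓ + m^(3/2)/6)
c(Y, r) = 36 + 365*r (c(Y, r) = 365*r + (-12 + 4*12) = 365*r + (-12 + 48) = 365*r + 36 = 36 + 365*r)
X(J) = -579/494
(c(k(17), -485) + 279915) + X(255) = ((36 + 365*(-485)) + 279915) - 579/494 = ((36 - 177025) + 279915) - 579/494 = (-176989 + 279915) - 579/494 = 102926 - 579/494 = 50844865/494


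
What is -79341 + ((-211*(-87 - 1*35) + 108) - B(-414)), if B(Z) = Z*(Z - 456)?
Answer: -413671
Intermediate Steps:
B(Z) = Z*(-456 + Z)
-79341 + ((-211*(-87 - 1*35) + 108) - B(-414)) = -79341 + ((-211*(-87 - 1*35) + 108) - (-414)*(-456 - 414)) = -79341 + ((-211*(-87 - 35) + 108) - (-414)*(-870)) = -79341 + ((-211*(-122) + 108) - 1*360180) = -79341 + ((25742 + 108) - 360180) = -79341 + (25850 - 360180) = -79341 - 334330 = -413671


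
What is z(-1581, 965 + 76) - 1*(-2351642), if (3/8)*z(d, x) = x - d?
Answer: 2358634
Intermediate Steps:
z(d, x) = -8*d/3 + 8*x/3 (z(d, x) = 8*(x - d)/3 = -8*d/3 + 8*x/3)
z(-1581, 965 + 76) - 1*(-2351642) = (-8/3*(-1581) + 8*(965 + 76)/3) - 1*(-2351642) = (4216 + (8/3)*1041) + 2351642 = (4216 + 2776) + 2351642 = 6992 + 2351642 = 2358634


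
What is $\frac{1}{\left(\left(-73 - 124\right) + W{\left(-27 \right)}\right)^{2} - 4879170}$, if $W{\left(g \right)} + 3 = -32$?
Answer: $- \frac{1}{4825346} \approx -2.0724 \cdot 10^{-7}$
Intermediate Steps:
$W{\left(g \right)} = -35$ ($W{\left(g \right)} = -3 - 32 = -35$)
$\frac{1}{\left(\left(-73 - 124\right) + W{\left(-27 \right)}\right)^{2} - 4879170} = \frac{1}{\left(\left(-73 - 124\right) - 35\right)^{2} - 4879170} = \frac{1}{\left(-197 - 35\right)^{2} - 4879170} = \frac{1}{\left(-232\right)^{2} - 4879170} = \frac{1}{53824 - 4879170} = \frac{1}{-4825346} = - \frac{1}{4825346}$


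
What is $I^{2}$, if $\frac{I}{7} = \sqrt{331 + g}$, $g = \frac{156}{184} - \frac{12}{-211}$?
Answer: $\frac{157851883}{9706} \approx 16263.0$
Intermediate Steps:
$g = \frac{8781}{9706}$ ($g = 156 \cdot \frac{1}{184} - - \frac{12}{211} = \frac{39}{46} + \frac{12}{211} = \frac{8781}{9706} \approx 0.9047$)
$I = \frac{7 \sqrt{31267558702}}{9706}$ ($I = 7 \sqrt{331 + \frac{8781}{9706}} = 7 \sqrt{\frac{3221467}{9706}} = 7 \frac{\sqrt{31267558702}}{9706} = \frac{7 \sqrt{31267558702}}{9706} \approx 127.53$)
$I^{2} = \left(\frac{7 \sqrt{31267558702}}{9706}\right)^{2} = \frac{157851883}{9706}$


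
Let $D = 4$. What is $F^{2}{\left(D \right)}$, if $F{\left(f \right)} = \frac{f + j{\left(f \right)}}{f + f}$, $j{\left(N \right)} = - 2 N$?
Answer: $\frac{1}{4} \approx 0.25$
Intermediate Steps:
$F{\left(f \right)} = - \frac{1}{2}$ ($F{\left(f \right)} = \frac{f - 2 f}{f + f} = \frac{\left(-1\right) f}{2 f} = - f \frac{1}{2 f} = - \frac{1}{2}$)
$F^{2}{\left(D \right)} = \left(- \frac{1}{2}\right)^{2} = \frac{1}{4}$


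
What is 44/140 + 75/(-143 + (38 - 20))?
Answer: -2/7 ≈ -0.28571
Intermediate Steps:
44/140 + 75/(-143 + (38 - 20)) = 44*(1/140) + 75/(-143 + 18) = 11/35 + 75/(-125) = 11/35 - 1/125*75 = 11/35 - 3/5 = -2/7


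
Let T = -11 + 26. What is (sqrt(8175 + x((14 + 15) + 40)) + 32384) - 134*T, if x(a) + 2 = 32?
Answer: 30374 + sqrt(8205) ≈ 30465.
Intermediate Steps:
T = 15
x(a) = 30 (x(a) = -2 + 32 = 30)
(sqrt(8175 + x((14 + 15) + 40)) + 32384) - 134*T = (sqrt(8175 + 30) + 32384) - 134*15 = (sqrt(8205) + 32384) - 2010 = (32384 + sqrt(8205)) - 2010 = 30374 + sqrt(8205)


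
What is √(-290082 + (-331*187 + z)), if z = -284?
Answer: I*√352263 ≈ 593.52*I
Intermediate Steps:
√(-290082 + (-331*187 + z)) = √(-290082 + (-331*187 - 284)) = √(-290082 + (-61897 - 284)) = √(-290082 - 62181) = √(-352263) = I*√352263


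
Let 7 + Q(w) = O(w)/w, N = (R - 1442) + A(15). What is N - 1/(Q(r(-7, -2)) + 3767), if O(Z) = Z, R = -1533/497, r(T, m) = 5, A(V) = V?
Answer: -381876967/267031 ≈ -1430.1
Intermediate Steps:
R = -219/71 (R = -1533*1/497 = -219/71 ≈ -3.0845)
N = -101536/71 (N = (-219/71 - 1442) + 15 = -102601/71 + 15 = -101536/71 ≈ -1430.1)
Q(w) = -6 (Q(w) = -7 + w/w = -7 + 1 = -6)
N - 1/(Q(r(-7, -2)) + 3767) = -101536/71 - 1/(-6 + 3767) = -101536/71 - 1/3761 = -381876967/267031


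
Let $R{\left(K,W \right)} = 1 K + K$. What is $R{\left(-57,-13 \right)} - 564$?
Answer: $-678$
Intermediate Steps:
$R{\left(K,W \right)} = 2 K$ ($R{\left(K,W \right)} = K + K = 2 K$)
$R{\left(-57,-13 \right)} - 564 = 2 \left(-57\right) - 564 = -114 - 564 = -678$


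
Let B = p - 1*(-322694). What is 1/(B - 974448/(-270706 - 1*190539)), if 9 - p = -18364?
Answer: 461245/157316422863 ≈ 2.9320e-6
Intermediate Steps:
p = 18373 (p = 9 - 1*(-18364) = 9 + 18364 = 18373)
B = 341067 (B = 18373 - 1*(-322694) = 18373 + 322694 = 341067)
1/(B - 974448/(-270706 - 1*190539)) = 1/(341067 - 974448/(-270706 - 1*190539)) = 1/(341067 - 974448/(-270706 - 190539)) = 1/(341067 - 974448/(-461245)) = 1/(341067 - 974448*(-1/461245)) = 1/(341067 + 974448/461245) = 1/(157316422863/461245) = 461245/157316422863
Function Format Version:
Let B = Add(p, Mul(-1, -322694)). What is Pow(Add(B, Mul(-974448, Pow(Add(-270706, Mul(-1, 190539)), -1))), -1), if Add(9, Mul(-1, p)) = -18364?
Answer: Rational(461245, 157316422863) ≈ 2.9320e-6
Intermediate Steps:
p = 18373 (p = Add(9, Mul(-1, -18364)) = Add(9, 18364) = 18373)
B = 341067 (B = Add(18373, Mul(-1, -322694)) = Add(18373, 322694) = 341067)
Pow(Add(B, Mul(-974448, Pow(Add(-270706, Mul(-1, 190539)), -1))), -1) = Pow(Add(341067, Mul(-974448, Pow(Add(-270706, Mul(-1, 190539)), -1))), -1) = Pow(Add(341067, Mul(-974448, Pow(Add(-270706, -190539), -1))), -1) = Pow(Add(341067, Mul(-974448, Pow(-461245, -1))), -1) = Pow(Add(341067, Mul(-974448, Rational(-1, 461245))), -1) = Pow(Add(341067, Rational(974448, 461245)), -1) = Pow(Rational(157316422863, 461245), -1) = Rational(461245, 157316422863)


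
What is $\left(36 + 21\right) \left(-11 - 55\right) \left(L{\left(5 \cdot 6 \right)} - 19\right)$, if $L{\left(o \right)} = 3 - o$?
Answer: $173052$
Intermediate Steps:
$\left(36 + 21\right) \left(-11 - 55\right) \left(L{\left(5 \cdot 6 \right)} - 19\right) = \left(36 + 21\right) \left(-11 - 55\right) \left(\left(3 - 5 \cdot 6\right) - 19\right) = 57 \left(- 66 \left(\left(3 - 30\right) - 19\right)\right) = 57 \left(- 66 \left(-27 - 19\right)\right) = 57 \left(\left(-66\right) \left(-46\right)\right) = 57 \cdot 3036 = 173052$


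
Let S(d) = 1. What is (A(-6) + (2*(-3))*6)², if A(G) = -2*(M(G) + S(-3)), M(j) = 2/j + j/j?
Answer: 13924/9 ≈ 1547.1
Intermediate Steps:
M(j) = 1 + 2/j (M(j) = 2/j + 1 = 1 + 2/j)
A(G) = -2 - 2*(2 + G)/G (A(G) = -2*((2 + G)/G + 1) = -2*(1 + (2 + G)/G) = -2 - 2*(2 + G)/G)
(A(-6) + (2*(-3))*6)² = ((-4 - 4/(-6)) + (2*(-3))*6)² = ((-4 - 4*(-⅙)) - 6*6)² = ((-4 + ⅔) - 36)² = (-10/3 - 36)² = (-118/3)² = 13924/9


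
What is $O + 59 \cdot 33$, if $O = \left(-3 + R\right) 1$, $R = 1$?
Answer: $1945$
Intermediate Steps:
$O = -2$ ($O = \left(-3 + 1\right) 1 = \left(-2\right) 1 = -2$)
$O + 59 \cdot 33 = -2 + 59 \cdot 33 = -2 + 1947 = 1945$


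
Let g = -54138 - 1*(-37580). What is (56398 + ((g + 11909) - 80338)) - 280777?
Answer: -309366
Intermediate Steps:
g = -16558 (g = -54138 + 37580 = -16558)
(56398 + ((g + 11909) - 80338)) - 280777 = (56398 + ((-16558 + 11909) - 80338)) - 280777 = (56398 + (-4649 - 80338)) - 280777 = (56398 - 84987) - 280777 = -28589 - 280777 = -309366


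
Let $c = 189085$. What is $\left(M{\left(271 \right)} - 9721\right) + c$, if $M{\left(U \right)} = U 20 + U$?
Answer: $185055$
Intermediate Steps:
$M{\left(U \right)} = 21 U$ ($M{\left(U \right)} = 20 U + U = 21 U$)
$\left(M{\left(271 \right)} - 9721\right) + c = \left(21 \cdot 271 - 9721\right) + 189085 = \left(5691 - 9721\right) + 189085 = -4030 + 189085 = 185055$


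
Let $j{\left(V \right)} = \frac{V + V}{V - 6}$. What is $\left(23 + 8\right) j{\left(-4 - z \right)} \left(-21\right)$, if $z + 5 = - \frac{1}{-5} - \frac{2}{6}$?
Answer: $\frac{22134}{73} \approx 303.21$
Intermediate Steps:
$z = - \frac{77}{15}$ ($z = -5 - \left(- \frac{1}{5} + \frac{1}{3}\right) = -5 - \frac{2}{15} = - \frac{77}{15} \approx -5.1333$)
$j{\left(V \right)} = \frac{2 V}{-6 + V}$
$\left(23 + 8\right) j{\left(-4 - z \right)} \left(-21\right) = \left(23 + 8\right) \frac{2 \left(-4 - - \frac{77}{15}\right)}{-6 - - \frac{17}{15}} \left(-21\right) = 31 \frac{2 \left(-4 + \frac{77}{15}\right)}{-6 + \left(-4 + \frac{77}{15}\right)} \left(-21\right) = 31 \cdot 2 \cdot \frac{17}{15} \frac{1}{-6 + \frac{17}{15}} \left(-21\right) = 31 \cdot 2 \cdot \frac{17}{15} \frac{1}{- \frac{73}{15}} \left(-21\right) = 31 \cdot 2 \cdot \frac{17}{15} \left(- \frac{15}{73}\right) \left(-21\right) = 31 \left(- \frac{34}{73}\right) \left(-21\right) = \left(- \frac{1054}{73}\right) \left(-21\right) = \frac{22134}{73}$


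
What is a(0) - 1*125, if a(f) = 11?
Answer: -114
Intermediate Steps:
a(0) - 1*125 = 11 - 1*125 = 11 - 125 = -114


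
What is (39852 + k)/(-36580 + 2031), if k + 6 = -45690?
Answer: 5844/34549 ≈ 0.16915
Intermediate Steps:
k = -45696 (k = -6 - 45690 = -45696)
(39852 + k)/(-36580 + 2031) = (39852 - 45696)/(-36580 + 2031) = -5844/(-34549) = -5844*(-1/34549) = 5844/34549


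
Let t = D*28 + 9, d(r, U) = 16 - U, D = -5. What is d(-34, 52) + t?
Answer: -167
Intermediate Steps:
t = -131 (t = -5*28 + 9 = -140 + 9 = -131)
d(-34, 52) + t = (16 - 1*52) - 131 = (16 - 52) - 131 = -36 - 131 = -167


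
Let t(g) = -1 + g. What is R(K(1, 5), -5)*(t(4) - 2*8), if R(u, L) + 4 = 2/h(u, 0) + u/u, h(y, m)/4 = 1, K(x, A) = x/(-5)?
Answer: 65/2 ≈ 32.500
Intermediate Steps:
K(x, A) = -x/5 (K(x, A) = x*(-⅕) = -x/5)
h(y, m) = 4 (h(y, m) = 4*1 = 4)
R(u, L) = -5/2 (R(u, L) = -4 + (2/4 + u/u) = -4 + (2*(¼) + 1) = -4 + (½ + 1) = -4 + 3/2 = -5/2)
R(K(1, 5), -5)*(t(4) - 2*8) = -5*((-1 + 4) - 2*8)/2 = -5*(3 - 16)/2 = -5/2*(-13) = 65/2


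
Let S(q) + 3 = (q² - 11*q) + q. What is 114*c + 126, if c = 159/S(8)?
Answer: -828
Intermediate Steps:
S(q) = -3 + q² - 10*q (S(q) = -3 + ((q² - 11*q) + q) = -3 + (q² - 10*q) = -3 + q² - 10*q)
c = -159/19 (c = 159/(-3 + 8² - 10*8) = 159/(-3 + 64 - 80) = 159/(-19) = 159*(-1/19) = -159/19 ≈ -8.3684)
114*c + 126 = 114*(-159/19) + 126 = -954 + 126 = -828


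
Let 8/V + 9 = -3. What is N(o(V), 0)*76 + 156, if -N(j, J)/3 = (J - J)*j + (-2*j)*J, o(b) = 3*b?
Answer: 156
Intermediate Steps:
V = -2/3 (V = 8/(-9 - 3) = 8/(-12) = 8*(-1/12) = -2/3 ≈ -0.66667)
N(j, J) = 6*J*j (N(j, J) = -3*((J - J)*j + (-2*j)*J) = -3*(0*j - 2*J*j) = -3*(0 - 2*J*j) = -(-6)*J*j = 6*J*j)
N(o(V), 0)*76 + 156 = (6*0*(3*(-2/3)))*76 + 156 = (6*0*(-2))*76 + 156 = 0*76 + 156 = 0 + 156 = 156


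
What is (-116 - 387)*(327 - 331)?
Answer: 2012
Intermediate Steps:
(-116 - 387)*(327 - 331) = -503*(-4) = 2012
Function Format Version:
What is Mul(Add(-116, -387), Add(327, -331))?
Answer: 2012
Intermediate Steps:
Mul(Add(-116, -387), Add(327, -331)) = Mul(-503, -4) = 2012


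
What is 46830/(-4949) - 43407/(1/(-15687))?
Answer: 481414398873/707 ≈ 6.8093e+8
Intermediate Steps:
46830/(-4949) - 43407/(1/(-15687)) = 46830*(-1/4949) - 43407/(-1/15687) = -6690/707 - 43407*(-15687) = -6690/707 + 680925609 = 481414398873/707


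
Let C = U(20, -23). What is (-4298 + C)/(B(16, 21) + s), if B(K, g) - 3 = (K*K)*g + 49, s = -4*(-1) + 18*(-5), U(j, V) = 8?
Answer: -2145/2671 ≈ -0.80307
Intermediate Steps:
C = 8
s = -86 (s = 4 - 90 = -86)
B(K, g) = 52 + g*K² (B(K, g) = 3 + ((K*K)*g + 49) = 3 + (K²*g + 49) = 3 + (g*K² + 49) = 3 + (49 + g*K²) = 52 + g*K²)
(-4298 + C)/(B(16, 21) + s) = (-4298 + 8)/((52 + 21*16²) - 86) = -4290/((52 + 21*256) - 86) = -4290/((52 + 5376) - 86) = -4290/(5428 - 86) = -4290/5342 = -4290*1/5342 = -2145/2671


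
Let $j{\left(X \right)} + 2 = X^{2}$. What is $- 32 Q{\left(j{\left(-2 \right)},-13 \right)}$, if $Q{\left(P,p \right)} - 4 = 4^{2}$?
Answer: $-640$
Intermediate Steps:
$j{\left(X \right)} = -2 + X^{2}$
$Q{\left(P,p \right)} = 20$ ($Q{\left(P,p \right)} = 4 + 4^{2} = 4 + 16 = 20$)
$- 32 Q{\left(j{\left(-2 \right)},-13 \right)} = \left(-32\right) 20 = -640$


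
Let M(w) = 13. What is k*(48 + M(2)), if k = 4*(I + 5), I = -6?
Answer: -244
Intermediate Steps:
k = -4 (k = 4*(-6 + 5) = 4*(-1) = -4)
k*(48 + M(2)) = -4*(48 + 13) = -4*61 = -244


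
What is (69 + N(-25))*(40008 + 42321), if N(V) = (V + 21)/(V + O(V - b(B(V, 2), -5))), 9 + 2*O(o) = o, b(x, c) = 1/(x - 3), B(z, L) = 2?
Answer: 472156815/83 ≈ 5.6886e+6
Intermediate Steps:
b(x, c) = 1/(-3 + x)
O(o) = -9/2 + o/2
N(V) = (21 + V)/(-4 + 3*V/2) (N(V) = (V + 21)/(V + (-9/2 + (V - 1/(-3 + 2))/2)) = (21 + V)/(V + (-9/2 + (V - 1/(-1))/2)) = (21 + V)/(V + (-9/2 + (V - 1*(-1))/2)) = (21 + V)/(V + (-9/2 + (V + 1)/2)) = (21 + V)/(V + (-9/2 + (1 + V)/2)) = (21 + V)/(V + (-9/2 + (1/2 + V/2))) = (21 + V)/(V + (-4 + V/2)) = (21 + V)/(-4 + 3*V/2))
(69 + N(-25))*(40008 + 42321) = (69 + 2*(21 - 25)/(-8 + 3*(-25)))*(40008 + 42321) = (69 + 2*(-4)/(-8 - 75))*82329 = (69 + 2*(-4)/(-83))*82329 = (69 + 2*(-1/83)*(-4))*82329 = (69 + 8/83)*82329 = (5735/83)*82329 = 472156815/83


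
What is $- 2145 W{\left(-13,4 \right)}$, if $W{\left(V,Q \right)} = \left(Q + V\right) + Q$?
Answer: $10725$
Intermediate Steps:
$W{\left(V,Q \right)} = V + 2 Q$
$- 2145 W{\left(-13,4 \right)} = - 2145 \left(-13 + 2 \cdot 4\right) = - 2145 \left(-13 + 8\right) = \left(-2145\right) \left(-5\right) = 10725$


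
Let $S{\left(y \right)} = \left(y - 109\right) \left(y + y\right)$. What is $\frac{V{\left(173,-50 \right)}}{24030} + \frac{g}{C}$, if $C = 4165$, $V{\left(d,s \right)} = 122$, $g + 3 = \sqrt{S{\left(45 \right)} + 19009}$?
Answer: $\frac{43604}{10008495} + \frac{\sqrt{13249}}{4165} \approx 0.031993$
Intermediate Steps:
$S{\left(y \right)} = 2 y \left(-109 + y\right)$ ($S{\left(y \right)} = \left(-109 + y\right) 2 y = 2 y \left(-109 + y\right)$)
$g = -3 + \sqrt{13249}$ ($g = -3 + \sqrt{2 \cdot 45 \left(-109 + 45\right) + 19009} = -3 + \sqrt{2 \cdot 45 \left(-64\right) + 19009} = -3 + \sqrt{-5760 + 19009} = -3 + \sqrt{13249} \approx 112.1$)
$\frac{V{\left(173,-50 \right)}}{24030} + \frac{g}{C} = \frac{122}{24030} + \frac{-3 + \sqrt{13249}}{4165} = 122 \cdot \frac{1}{24030} + \left(-3 + \sqrt{13249}\right) \frac{1}{4165} = \frac{61}{12015} - \left(\frac{3}{4165} - \frac{\sqrt{13249}}{4165}\right) = \frac{43604}{10008495} + \frac{\sqrt{13249}}{4165}$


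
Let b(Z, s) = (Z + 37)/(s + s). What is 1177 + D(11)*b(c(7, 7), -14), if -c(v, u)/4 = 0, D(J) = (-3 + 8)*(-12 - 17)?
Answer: 38321/28 ≈ 1368.6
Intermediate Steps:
D(J) = -145 (D(J) = 5*(-29) = -145)
c(v, u) = 0 (c(v, u) = -4*0 = 0)
b(Z, s) = (37 + Z)/(2*s) (b(Z, s) = (37 + Z)/((2*s)) = (37 + Z)*(1/(2*s)) = (37 + Z)/(2*s))
1177 + D(11)*b(c(7, 7), -14) = 1177 - 145*(37 + 0)/(2*(-14)) = 1177 - 145*(-1)*37/(2*14) = 1177 - 145*(-37/28) = 1177 + 5365/28 = 38321/28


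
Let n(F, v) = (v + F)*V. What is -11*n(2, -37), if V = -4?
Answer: -1540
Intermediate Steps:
n(F, v) = -4*F - 4*v (n(F, v) = (v + F)*(-4) = (F + v)*(-4) = -4*F - 4*v)
-11*n(2, -37) = -11*(-4*2 - 4*(-37)) = -11*(-8 + 148) = -11*140 = -1540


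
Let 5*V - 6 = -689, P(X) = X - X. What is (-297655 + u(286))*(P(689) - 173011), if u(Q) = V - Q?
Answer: 257853518268/5 ≈ 5.1571e+10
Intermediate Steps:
P(X) = 0
V = -683/5 (V = 6/5 + (⅕)*(-689) = 6/5 - 689/5 = -683/5 ≈ -136.60)
u(Q) = -683/5 - Q
(-297655 + u(286))*(P(689) - 173011) = (-297655 + (-683/5 - 1*286))*(0 - 173011) = (-297655 + (-683/5 - 286))*(-173011) = (-297655 - 2113/5)*(-173011) = -1490388/5*(-173011) = 257853518268/5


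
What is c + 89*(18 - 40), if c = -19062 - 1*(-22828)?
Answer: 1808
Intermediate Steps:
c = 3766 (c = -19062 + 22828 = 3766)
c + 89*(18 - 40) = 3766 + 89*(18 - 40) = 3766 + 89*(-22) = 3766 - 1958 = 1808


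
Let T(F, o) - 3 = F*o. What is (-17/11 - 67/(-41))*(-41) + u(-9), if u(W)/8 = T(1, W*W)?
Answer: 7352/11 ≈ 668.36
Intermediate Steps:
T(F, o) = 3 + F*o
u(W) = 24 + 8*W² (u(W) = 8*(3 + 1*(W*W)) = 8*(3 + 1*W²) = 8*(3 + W²) = 24 + 8*W²)
(-17/11 - 67/(-41))*(-41) + u(-9) = (-17/11 - 67/(-41))*(-41) + (24 + 8*(-9)²) = (-17*1/11 - 67*(-1/41))*(-41) + (24 + 8*81) = (-17/11 + 67/41)*(-41) + (24 + 648) = (40/451)*(-41) + 672 = -40/11 + 672 = 7352/11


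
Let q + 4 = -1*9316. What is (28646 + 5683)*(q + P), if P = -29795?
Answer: -1342778835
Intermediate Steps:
q = -9320 (q = -4 - 1*9316 = -4 - 9316 = -9320)
(28646 + 5683)*(q + P) = (28646 + 5683)*(-9320 - 29795) = 34329*(-39115) = -1342778835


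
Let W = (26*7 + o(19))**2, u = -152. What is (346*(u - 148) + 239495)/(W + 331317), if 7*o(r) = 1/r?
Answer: 2400308855/6446645262 ≈ 0.37233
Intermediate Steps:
o(r) = 1/(7*r)
W = 585978849/17689 (W = (26*7 + (1/7)/19)**2 = (182 + (1/7)*(1/19))**2 = (182 + 1/133)**2 = (24207/133)**2 = 585978849/17689 ≈ 33127.)
(346*(u - 148) + 239495)/(W + 331317) = (346*(-152 - 148) + 239495)/(585978849/17689 + 331317) = (346*(-300) + 239495)/(6446645262/17689) = (-103800 + 239495)*(17689/6446645262) = 135695*(17689/6446645262) = 2400308855/6446645262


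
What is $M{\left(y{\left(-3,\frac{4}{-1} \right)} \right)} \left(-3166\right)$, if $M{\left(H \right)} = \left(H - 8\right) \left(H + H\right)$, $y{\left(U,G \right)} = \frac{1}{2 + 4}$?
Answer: $\frac{74401}{9} \approx 8266.8$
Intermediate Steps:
$y{\left(U,G \right)} = \frac{1}{6}$
$M{\left(H \right)} = 2 H \left(-8 + H\right)$ ($M{\left(H \right)} = \left(-8 + H\right) 2 H = 2 H \left(-8 + H\right)$)
$M{\left(y{\left(-3,\frac{4}{-1} \right)} \right)} \left(-3166\right) = 2 \cdot \frac{1}{6} \left(-8 + \frac{1}{6}\right) \left(-3166\right) = 2 \cdot \frac{1}{6} \left(- \frac{47}{6}\right) \left(-3166\right) = \left(- \frac{47}{18}\right) \left(-3166\right) = \frac{74401}{9}$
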